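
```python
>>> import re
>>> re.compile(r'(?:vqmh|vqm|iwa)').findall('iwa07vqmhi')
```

['iwa', 'vqmh']

Branches in `(...|...)` are attempted left-to-right; the first branch that allows the whole pattern to succeed is taken.
Matches: at [0:3] → 'iwa'; at [5:9] → 'vqmh'.
No capturing groups, so `findall` returns the 2 full match strings.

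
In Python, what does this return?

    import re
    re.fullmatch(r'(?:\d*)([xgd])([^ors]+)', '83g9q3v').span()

For `fullmatch`, every character of the input must be accounted for by the pattern.
The match spans [0:7] → '83g9q3v'.

(0, 7)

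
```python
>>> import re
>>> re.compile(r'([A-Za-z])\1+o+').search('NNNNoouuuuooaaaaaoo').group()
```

'NNNNoo'

`\1` is not a pattern — it's the concrete string captured by group 1, re-applied verbatim.
`search` walks the string left to right and returns the first match it finds.
The match spans [0:6] → 'NNNNoo'.
Captured: group 1 = 'N'.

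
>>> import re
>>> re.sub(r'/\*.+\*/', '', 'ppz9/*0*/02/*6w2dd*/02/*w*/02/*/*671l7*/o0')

'ppz9o0'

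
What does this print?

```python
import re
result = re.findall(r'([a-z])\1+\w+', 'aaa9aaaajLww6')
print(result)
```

`\1` is not a pattern — it's the concrete string captured by group 1, re-applied verbatim.
Scanning left to right: at [0:13] match 'aaa9aaaajLww6', group 1 = 'a'.
One capturing group, so `findall` returns just the captured substring from the one match — 1 in all.

['a']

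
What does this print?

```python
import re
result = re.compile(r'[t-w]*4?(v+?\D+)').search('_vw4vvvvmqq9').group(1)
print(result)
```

The match spans [1:11] → 'vw4vvvvmqq'.
Captured: group 1 = 'vvvvmqq'.

vvvvmqq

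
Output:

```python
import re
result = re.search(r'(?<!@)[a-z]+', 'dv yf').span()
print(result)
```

(0, 2)

The negative lookahead/lookbehind blocks any match where the forbidden context is present.
`search` walks the string left to right and returns the first match it finds.
The match spans [0:2] → 'dv'.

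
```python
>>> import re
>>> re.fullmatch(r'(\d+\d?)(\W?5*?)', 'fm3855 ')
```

None

The pattern matches one or more of a digit, then optionally a digit (captured); then optionally a non-word character, then zero or more of the literal '5' (lazy) (captured).
`fullmatch` succeeds only if the pattern covers the string from start to end.
Here the string isn't matched end-to-end, so the call returns None.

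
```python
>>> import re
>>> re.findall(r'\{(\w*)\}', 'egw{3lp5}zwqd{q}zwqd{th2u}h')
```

`findall` collects group 1 from each match (3 total).

['3lp5', 'q', 'th2u']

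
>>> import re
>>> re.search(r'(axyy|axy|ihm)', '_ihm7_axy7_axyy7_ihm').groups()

The match spans [1:4] → 'ihm'.
Captured: group 1 = 'ihm'.

('ihm',)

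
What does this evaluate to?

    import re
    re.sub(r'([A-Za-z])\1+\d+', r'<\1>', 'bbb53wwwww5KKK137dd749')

After group 1 captures some text, `\1` only succeeds where that same text appears again.
The replacement refers to a captured group, so each match is rewritten using its own captured text.

'<b><w><K><d>'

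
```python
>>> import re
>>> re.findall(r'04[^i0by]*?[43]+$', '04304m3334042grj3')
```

Pattern: the literal '04', then zero or more of any character except [i0by] (lazy); then one or more of one of [43]; then anchored at the end.
`findall` yields the raw match text (1 of them) because the pattern has no groups.

['042grj3']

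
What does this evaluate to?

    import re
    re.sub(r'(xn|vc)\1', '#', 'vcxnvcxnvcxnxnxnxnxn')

'vcxnvcxnvc##xn'

After group 1 captures some text, `\1` only succeeds where that same text appears again.
`sub` substitutes '#' at each match site.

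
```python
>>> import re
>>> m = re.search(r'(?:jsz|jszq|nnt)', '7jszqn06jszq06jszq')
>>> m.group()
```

Alternation tries branches left to right and keeps the first one that lets the overall match succeed at that position.
`re.search` scans for the first position where the pattern succeeds.
The match spans [1:4] → 'jsz'.

'jsz'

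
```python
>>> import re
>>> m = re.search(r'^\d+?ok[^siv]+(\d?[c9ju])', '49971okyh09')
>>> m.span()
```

(0, 11)

Pattern: anchored at the start of the string; then one or more of a digit (lazy), then the literal 'ok', then one or more of any character except [siv]; then optionally a digit, then one of [c9ju] (captured).
The match spans [0:11] → '49971okyh09'.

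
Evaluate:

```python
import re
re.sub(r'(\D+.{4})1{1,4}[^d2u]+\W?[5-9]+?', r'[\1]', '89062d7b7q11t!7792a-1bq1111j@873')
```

'89062[d7b7q]2[a-1bq1]3'

`\1` in the replacement pulls in group 1's text for each match.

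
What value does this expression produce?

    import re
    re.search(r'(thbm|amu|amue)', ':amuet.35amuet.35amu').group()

'amu'

Alternation tries branches left to right and keeps the first one that lets the overall match succeed at that position.
The match spans [1:4] → 'amu'.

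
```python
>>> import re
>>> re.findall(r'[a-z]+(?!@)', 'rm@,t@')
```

The negative lookahead/lookbehind blocks any match where the forbidden context is present.
Matches: at [0:1] → 'r'.
No capturing groups, so `findall` returns the 1 full match string.

['r']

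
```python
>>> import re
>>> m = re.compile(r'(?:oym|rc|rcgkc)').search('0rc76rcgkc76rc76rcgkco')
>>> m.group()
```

'rc'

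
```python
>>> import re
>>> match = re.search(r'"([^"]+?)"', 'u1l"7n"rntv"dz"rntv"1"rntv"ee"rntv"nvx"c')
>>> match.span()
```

(3, 7)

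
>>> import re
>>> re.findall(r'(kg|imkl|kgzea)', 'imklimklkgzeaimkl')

Branches in `(...|...)` are attempted left-to-right; the first branch that allows the whole pattern to succeed is taken.
Because there's exactly one group, `findall` drops the full match and keeps group 1 from each hit.

['imkl', 'imkl', 'kg', 'imkl']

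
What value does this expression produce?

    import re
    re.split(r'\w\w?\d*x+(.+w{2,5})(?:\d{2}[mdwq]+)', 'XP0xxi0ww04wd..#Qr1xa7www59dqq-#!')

['', 'i0ww04wd..#Qr1xa7www', '-#!']

Pattern: a word character; then optionally a word character, then zero or more of a digit; then one or more of a literal 'x'; then one or more of any character, then 2 to 5 of a literal 'w' (captured); then exactly 2 of a digit, then one or more of one of [mdwq] (non-capturing group).
With a capturing group present, the delimiter's captured portion is kept in the result list.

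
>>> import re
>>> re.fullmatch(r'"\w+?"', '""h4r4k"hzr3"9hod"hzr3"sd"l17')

`re.fullmatch` is like wrapping the pattern in `^…$` (in single-line mode).
Here there's no way to consume every character, so the call returns None.

None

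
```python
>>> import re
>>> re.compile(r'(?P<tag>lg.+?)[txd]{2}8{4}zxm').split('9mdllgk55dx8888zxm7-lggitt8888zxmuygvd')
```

With the lazy modifier that quantifier settles for the fewest repetitions that let the rest of the pattern succeed (the atoms after it are unaffected and can still be greedy).
The group in the pattern means `split` returns the separators' captures alongside the pieces.

['9mdl', 'lgk55', '7-', 'lggi', 'uygvd']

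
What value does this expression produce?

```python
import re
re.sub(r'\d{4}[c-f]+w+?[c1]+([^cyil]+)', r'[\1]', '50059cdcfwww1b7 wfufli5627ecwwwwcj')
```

This matches exactly 4 of a digit; then one or more of a character in [c-f]; then one or more of a literal 'w' (lazy); then one or more of one of [c1]; then one or more of any character except [cyil] (captured).
Matches: at [1:20] → '0059cdcfwww1b7 wfuf'; at [22:34] → '5627ecwwwwcj'.
The replacement refers to a captured group, so each match is rewritten using its own captured text.

'5[b7 wfuf]li[j]'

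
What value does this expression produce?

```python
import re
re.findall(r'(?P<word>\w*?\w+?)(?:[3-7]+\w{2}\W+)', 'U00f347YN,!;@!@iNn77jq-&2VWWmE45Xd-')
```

['U00f', 'iNn', '2VWWmE']

A non-greedy quantifier consumes as few characters as it can — just enough that the remainder of the pattern still matches from where it stops; whatever follows it matches normally.
`findall` collects group 1 from each match (3 total).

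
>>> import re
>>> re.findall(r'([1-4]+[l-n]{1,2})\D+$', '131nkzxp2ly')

['2l']

Because there's exactly one group, `findall` drops the full match and keeps group 1 from the one hit.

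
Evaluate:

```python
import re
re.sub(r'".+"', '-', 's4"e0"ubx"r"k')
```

's4-k'

Matches: at [2:12] → '"e0"ubx"r"'.
Every occurrence is swapped for '-'.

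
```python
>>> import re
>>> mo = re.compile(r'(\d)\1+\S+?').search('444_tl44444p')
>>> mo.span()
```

`\1` is not a pattern — it's the concrete string captured by group 1, re-applied verbatim.
`re.search` scans for the first position where the pattern succeeds.
The match spans [0:4] → '444_'.
Captured: group 1 = '4'.

(0, 4)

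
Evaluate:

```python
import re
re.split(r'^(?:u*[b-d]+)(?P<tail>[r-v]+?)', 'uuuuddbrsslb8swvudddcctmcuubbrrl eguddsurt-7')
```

Pattern: anchored at the start of the string; then zero or more of the literal 'u', then one or more of a character in [b-d] (non-capturing group); then one or more of a character in [r-v] (lazy) (captured as 'tail').
Lazy quantifiers expand one character at a time until the remainder of the pattern can match.
Matches to split on: at [0:8] → 'uuuuddbr'.
`re.split` interleaves the captured-group text with the surrounding fragments.

['', 'r', 'sslb8swvudddcctmcuubbrrl eguddsurt-7']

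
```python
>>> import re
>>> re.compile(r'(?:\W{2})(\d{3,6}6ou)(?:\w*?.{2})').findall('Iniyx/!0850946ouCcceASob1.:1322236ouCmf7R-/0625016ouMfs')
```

['0850946ou', '1322236ou', '0625016ou']

Pattern: exactly 2 of a non-word character (non-capturing group); then 3 to 6 of a digit, then the literal '6ou' (captured); then zero or more of a word character (lazy), then exactly 2 of any character (non-capturing group).
With the lazy modifier that quantifier settles for the fewest repetitions that let the rest of the pattern succeed (the atoms after it are unaffected and can still be greedy).
Matches: at [5:18] match '/!0850946ouCc', group 1 = '0850946ou'; at [25:38] match '.:1322236ouCm', group 1 = '1322236ou'; at [41:54] match '-/0625016ouMf', group 1 = '0625016ou'.
Because there's exactly one group, `findall` drops the full match and keeps group 1 from each hit.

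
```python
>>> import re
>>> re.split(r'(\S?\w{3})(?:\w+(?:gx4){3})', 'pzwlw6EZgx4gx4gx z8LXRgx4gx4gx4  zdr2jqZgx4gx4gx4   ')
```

['pzwlw6EZgx4gx4gx ', 'z8LX', '  ', 'zdr2', '   ']

Pattern: optionally a non-whitespace character, then exactly 3 of a word character (captured); then one or more of a word character, then the literal 'gx4' repeated 3 times (non-capturing group).
Matches to split on: at [17:31] → 'z8LXRgx4gx4gx4'; at [33:49] → 'zdr2jqZgx4gx4gx4'.
With a capturing group present, the delimiter's captured portion is kept in the result list.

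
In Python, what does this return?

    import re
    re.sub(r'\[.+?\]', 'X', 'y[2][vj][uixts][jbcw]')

A non-greedy quantifier consumes as few characters as it can — just enough that the remainder of the pattern still matches from where it stops; whatever follows it matches normally.
Each match is replaced by 'X'.

'yXXXX'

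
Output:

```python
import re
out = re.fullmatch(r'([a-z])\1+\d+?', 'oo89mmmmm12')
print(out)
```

`fullmatch` succeeds only if the pattern covers the string from start to end.
Here there's no way to consume every character, so the call returns None.

None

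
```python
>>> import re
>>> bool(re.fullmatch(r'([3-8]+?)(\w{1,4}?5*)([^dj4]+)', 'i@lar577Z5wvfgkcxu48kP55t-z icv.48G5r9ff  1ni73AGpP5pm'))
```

False

This matches one or more of a character in [3-8] (lazy) (captured); then 1 to 4 of a word character (lazy), then zero or more of a literal '5' (captured); then one or more of any character except [dj4] (captured).
`re.fullmatch` is like wrapping the pattern in `^…$` (in single-line mode).
Here there's no way to consume every character, so the call returns None, and `bool(None)` is False.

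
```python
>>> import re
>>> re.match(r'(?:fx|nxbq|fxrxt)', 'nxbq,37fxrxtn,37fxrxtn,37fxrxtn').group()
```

`re.match` won't scan ahead — the pattern has to work from the very first character.
The match spans [0:4] → 'nxbq'.

'nxbq'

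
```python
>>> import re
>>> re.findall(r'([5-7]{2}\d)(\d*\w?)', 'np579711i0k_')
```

[('579', '711i')]

The pattern matches exactly 2 of a character in [5-7], then a digit (captured); then zero or more of a digit, then optionally a word character (captured).
Walking the string: at [2:9] match '579711i', groups = ('579', '711i').
Multiple groups make `findall` return tuples — one 2-tuple for the one match.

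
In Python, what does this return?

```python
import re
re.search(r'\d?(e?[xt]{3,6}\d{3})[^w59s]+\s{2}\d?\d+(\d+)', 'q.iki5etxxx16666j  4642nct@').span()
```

Pattern: optionally a digit; then optionally the literal 'e', then 3 to 6 of one of [xt], then exactly 3 of a digit (captured); then one or more of any character except [w59s]; then exactly 2 of whitespace, then optionally a digit, then one or more of a digit; then one or more of a digit (captured).
`search` walks the string left to right and returns the first match it finds.
The match spans [5:23] → '5etxxx16666j  4642'.
Captured: group 1 = 'etxxx166', group 2 = '2'.

(5, 23)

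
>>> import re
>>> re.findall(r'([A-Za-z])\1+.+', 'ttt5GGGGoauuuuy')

The backreference `\1` re-matches whatever the first group consumed, character for character.
One capturing group, so `findall` returns just the captured substring from the one match — 1 in all.

['t']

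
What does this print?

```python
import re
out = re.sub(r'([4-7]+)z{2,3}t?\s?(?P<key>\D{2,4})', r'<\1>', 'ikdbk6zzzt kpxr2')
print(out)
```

Each match is replaced using the text its own group 1 captured.

ikdbk<6>2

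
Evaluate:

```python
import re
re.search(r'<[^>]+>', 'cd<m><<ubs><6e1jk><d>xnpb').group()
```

'<m>'

Unlike `match`, `search` isn't anchored — it looks for the pattern anywhere in the string.
The match spans [2:5] → '<m>'.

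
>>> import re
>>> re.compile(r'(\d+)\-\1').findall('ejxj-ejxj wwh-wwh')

[]

A backreference is literal: `\1` must see the identical characters the first group matched.
`findall` collects group 1 from each match (0 total).
Nothing in the string satisfies the pattern, so the list is empty.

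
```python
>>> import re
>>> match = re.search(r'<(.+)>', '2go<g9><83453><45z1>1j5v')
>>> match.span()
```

(3, 20)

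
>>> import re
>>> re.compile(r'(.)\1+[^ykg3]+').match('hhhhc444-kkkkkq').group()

'hhhhc444-'

After group 1 captures some text, `\1` only succeeds where that same text appears again.
With `match`, the pattern is implicitly anchored at the beginning.
The match spans [0:9] → 'hhhhc444-'.
Captured: group 1 = 'h'.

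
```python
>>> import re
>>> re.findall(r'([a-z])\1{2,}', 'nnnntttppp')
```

['n', 't', 'p']

`\1` has to match the exact text group 1 already captured.
Matches: at [0:4] match 'nnnn', group 1 = 'n'; at [4:7] match 'ttt', group 1 = 't'; at [7:10] match 'ppp', group 1 = 'p'.
Because there's exactly one group, `findall` drops the full match and keeps group 1 from each hit.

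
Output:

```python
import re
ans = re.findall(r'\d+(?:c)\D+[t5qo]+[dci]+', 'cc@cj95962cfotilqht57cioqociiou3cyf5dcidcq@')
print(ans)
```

Pattern: one or more of a digit; then a literal 'c' (non-capturing group); then one or more of a non-digit, then one or more of one of [t5qo], then one or more of one of [dci].
Matches: at [5:15] → '95962cfoti'; at [19:29] → '57cioqocii'; at [31:41] → '3cyf5dcidc'.
Since nothing is captured, `findall` lists the 3 matched substrings directly.

['95962cfoti', '57cioqocii', '3cyf5dcidc']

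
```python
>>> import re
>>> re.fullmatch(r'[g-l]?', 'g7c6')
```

None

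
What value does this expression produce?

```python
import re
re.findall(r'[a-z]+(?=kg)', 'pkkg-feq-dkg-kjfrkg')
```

['pk', 'd', 'kjfr']

Because the assertion is zero-width, the text it checks is not consumed and won't appear in the result.
`findall` yields the raw match text (3 of them) because the pattern has no groups.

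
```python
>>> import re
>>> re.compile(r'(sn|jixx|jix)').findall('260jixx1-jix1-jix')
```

Alternation isn't longest-match — the leftmost alternative that fits at this position is chosen.
One capturing group, so `findall` returns just the captured substring from each match — 3 in all.

['jixx', 'jix', 'jix']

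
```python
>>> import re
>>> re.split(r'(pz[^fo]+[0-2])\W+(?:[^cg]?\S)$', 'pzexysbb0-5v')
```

['', 'pzexysbb0', '']

This matches the literal 'pz', then one or more of any character except [fo], then a character in [0-2] (captured); then one or more of a non-word character; then optionally any character except [cg], then a non-whitespace character (non-capturing group); then anchored at the end.
`re.split` interleaves the captured-group text with the surrounding fragments.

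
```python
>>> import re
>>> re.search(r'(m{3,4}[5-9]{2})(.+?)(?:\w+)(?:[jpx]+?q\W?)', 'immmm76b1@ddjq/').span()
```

(1, 15)

The match spans [1:15] → 'mmmm76b1@ddjq/'.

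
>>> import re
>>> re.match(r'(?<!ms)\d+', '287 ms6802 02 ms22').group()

'287'

A negative assertion filters positions out without eating any characters.
`re.match` won't scan ahead — the pattern has to work from the very first character.
The match spans [0:3] → '287'.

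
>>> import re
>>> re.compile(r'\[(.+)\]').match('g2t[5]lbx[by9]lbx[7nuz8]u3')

None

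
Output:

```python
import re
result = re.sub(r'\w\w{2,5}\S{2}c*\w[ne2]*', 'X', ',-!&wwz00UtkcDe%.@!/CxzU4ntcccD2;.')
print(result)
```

,-!&X%.@!/X;.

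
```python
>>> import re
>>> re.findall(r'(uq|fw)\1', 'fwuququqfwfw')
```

['uq', 'fw']

The backreference `\1` re-matches whatever the first group consumed, character for character.
One capturing group, so `findall` returns just the captured substring from each match — 2 in all.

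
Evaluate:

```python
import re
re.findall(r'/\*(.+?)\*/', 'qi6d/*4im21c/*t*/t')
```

Matches: at [4:17] match '/*4im21c/*t*/', group 1 = '4im21c/*t'.
One capturing group, so `findall` returns just the captured substring from the one match — 1 in all.

['4im21c/*t']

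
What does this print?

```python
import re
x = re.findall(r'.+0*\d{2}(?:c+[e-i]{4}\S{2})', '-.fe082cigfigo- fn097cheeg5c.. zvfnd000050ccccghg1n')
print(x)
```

This matches one or more of any character, then zero or more of a literal '0', then exactly 2 of a digit; then one or more of the literal 'c', then exactly 4 of a character in [e-i], then exactly 2 of a non-whitespace character (non-capturing group).
Matches: at [0:28] → '-.fe082cigfigo- fn097cheeg5c'.
`findall` yields the raw match text (1 of them) because the pattern has no groups.

['-.fe082cigfigo- fn097cheeg5c']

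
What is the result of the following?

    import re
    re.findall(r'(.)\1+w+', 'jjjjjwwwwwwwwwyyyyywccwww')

The backreference `\1` re-matches whatever the first group consumed, character for character.
Because there's exactly one group, `findall` drops the full match and keeps group 1 from each hit.

['j', 'y', 'c']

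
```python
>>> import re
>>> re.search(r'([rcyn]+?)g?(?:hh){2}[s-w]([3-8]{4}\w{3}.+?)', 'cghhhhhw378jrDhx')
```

This matches one or more of one of [rcyn] (lazy) (captured); then optionally the literal 'g', then the literal 'hh' repeated 2 times, then a character in [s-w]; then exactly 4 of a character in [3-8], then exactly 3 of a word character, then one or more of any character (lazy) (captured).
Unlike `match`, `search` isn't anchored — it looks for the pattern anywhere in the string.
Here no position works, so the call returns None.

None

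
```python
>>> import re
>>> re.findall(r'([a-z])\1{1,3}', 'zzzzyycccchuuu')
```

The backreference `\1` re-matches whatever the first group consumed, character for character.
One capturing group, so `findall` returns just the captured substring from each match — 4 in all.

['z', 'y', 'c', 'u']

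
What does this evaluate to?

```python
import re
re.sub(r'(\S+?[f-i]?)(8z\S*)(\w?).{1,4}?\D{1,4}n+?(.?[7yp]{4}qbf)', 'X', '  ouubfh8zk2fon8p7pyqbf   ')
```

The pattern matches one or more of a non-whitespace character (lazy), then optionally a character in [f-i] (captured); then the literal '8z', then zero or more of a non-whitespace character (captured); then optionally a word character (captured); then 1 to 4 of any character (lazy), then 1 to 4 of a non-digit, then one or more of the literal 'n' (lazy); then optionally any character, then exactly 4 of one of [7yp], then the literal 'qbf' (captured).
Matches: at [2:23] → 'ouubfh8zk2fon8p7pyqbf'.
Each match is replaced by 'X'.

'  X   '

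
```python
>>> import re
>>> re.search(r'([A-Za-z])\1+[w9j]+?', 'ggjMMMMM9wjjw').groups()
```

('g',)

The match spans [0:3] → 'ggj'.
Captured: group 1 = 'g'.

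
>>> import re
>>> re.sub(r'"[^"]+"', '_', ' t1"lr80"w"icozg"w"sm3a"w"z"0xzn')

' t1_w_w_w_0xzn'

Every occurrence is swapped for '_'.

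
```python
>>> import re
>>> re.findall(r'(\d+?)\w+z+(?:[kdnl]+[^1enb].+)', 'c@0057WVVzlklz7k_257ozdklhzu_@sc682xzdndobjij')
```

Pattern: one or more of a digit (lazy) (captured); then one or more of a word character; then one or more of a literal 'z'; then one or more of one of [kdnl], then any character except [1enb], then one or more of any character (non-capturing group).
Lazy quantifiers expand one character at a time until the remainder of the pattern can match.
Scanning left to right: at [2:45] match '0057WVVzlklz7k_257ozdklhzu_@sc682xzdndobjij', group 1 = '0'.
One capturing group, so `findall` returns just the captured substring from the one match — 1 in all.

['0']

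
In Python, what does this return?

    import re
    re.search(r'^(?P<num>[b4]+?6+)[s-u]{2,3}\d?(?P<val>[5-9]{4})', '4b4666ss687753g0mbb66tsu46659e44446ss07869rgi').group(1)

'4b4666'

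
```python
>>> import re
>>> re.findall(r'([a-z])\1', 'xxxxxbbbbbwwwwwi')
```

['x', 'x', 'b', 'b', 'w', 'w']

`\1` has to match the exact text group 1 already captured.
One capturing group, so `findall` returns just the captured substring from each match — 6 in all.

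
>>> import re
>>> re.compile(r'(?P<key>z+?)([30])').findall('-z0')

[('z', '0')]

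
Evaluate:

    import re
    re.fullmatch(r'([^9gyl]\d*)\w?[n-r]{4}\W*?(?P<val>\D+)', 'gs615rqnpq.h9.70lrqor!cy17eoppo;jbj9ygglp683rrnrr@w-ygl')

`re.fullmatch` is like wrapping the pattern in `^…$` (in single-line mode).
Here the pattern can't cover the whole string, so the call returns None.

None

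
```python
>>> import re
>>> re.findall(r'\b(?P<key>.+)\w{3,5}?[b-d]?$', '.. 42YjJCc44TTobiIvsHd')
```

['42YjJCc44TTobiIv']

This matches a word boundary (`\b`, zero-width); then one or more of any character (captured as 'key'); then 3 to 5 of a word character (lazy), then optionally a character in [b-d]; then anchored at the end.
Walking the string: at [3:22] match '42YjJCc44TTobiIvsHd', group 1 = '42YjJCc44TTobiIv'.
With a single group, `findall` returns only what that group captured — 1 item.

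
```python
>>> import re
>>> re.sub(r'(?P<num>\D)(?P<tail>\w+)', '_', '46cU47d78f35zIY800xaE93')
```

'46_'

Pattern: a non-digit (captured as 'num'); then one or more of a word character (captured as 'tail').
Every occurrence is swapped for '_'.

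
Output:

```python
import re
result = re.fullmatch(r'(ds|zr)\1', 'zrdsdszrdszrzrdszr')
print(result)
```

None

`\1` is not a pattern — it's the concrete string captured by group 1, re-applied verbatim.
`re.fullmatch` is like wrapping the pattern in `^…$` (in single-line mode).
Here there's no way to consume every character, so the call returns None.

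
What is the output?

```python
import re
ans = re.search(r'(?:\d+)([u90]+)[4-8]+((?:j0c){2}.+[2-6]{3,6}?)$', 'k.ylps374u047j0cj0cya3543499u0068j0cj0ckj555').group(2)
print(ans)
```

j0cj0cya3543499u0068j0cj0ckj555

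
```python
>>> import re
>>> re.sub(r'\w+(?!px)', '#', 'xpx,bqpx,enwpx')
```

The negative lookaround is zero-width — it rules out positions where the adjacent text would match, without consuming anything.
Matches: at [0:3] → 'xpx'; at [4:8] → 'bqpx'; at [9:14] → 'enwpx'.
Each match is replaced by '#'.

'#,#,#'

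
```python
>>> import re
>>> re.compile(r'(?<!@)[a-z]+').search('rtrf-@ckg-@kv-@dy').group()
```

'rtrf'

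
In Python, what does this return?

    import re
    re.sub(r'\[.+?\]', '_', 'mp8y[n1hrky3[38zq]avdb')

'mp8y_avdb'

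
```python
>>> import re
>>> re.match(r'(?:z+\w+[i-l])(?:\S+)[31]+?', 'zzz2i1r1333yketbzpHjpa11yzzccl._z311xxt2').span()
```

(0, 36)

Pattern: one or more of the literal 'z', then one or more of a word character, then a character in [i-l] (non-capturing group); then one or more of a non-whitespace character (non-capturing group); then one or more of one of [31] (lazy).
`re.match` only tries the pattern at the start of the string.
The match spans [0:36] → 'zzz2i1r1333yketbzpHjpa11yzzccl._z311'.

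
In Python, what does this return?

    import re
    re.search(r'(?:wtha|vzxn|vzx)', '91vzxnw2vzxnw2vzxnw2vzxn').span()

`|` is ordered: at each position the engine commits to the first alternative that works.
The match spans [2:6] → 'vzxn'.

(2, 6)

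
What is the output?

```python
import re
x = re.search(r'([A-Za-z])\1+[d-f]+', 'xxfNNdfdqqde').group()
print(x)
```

xxf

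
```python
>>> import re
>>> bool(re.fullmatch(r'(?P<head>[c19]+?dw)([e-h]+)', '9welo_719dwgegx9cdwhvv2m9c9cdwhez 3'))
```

False

Pattern: one or more of one of [c19] (lazy), then the literal 'dw' (captured as 'head'); then one or more of a character in [e-h] (captured).
`re.fullmatch` is like wrapping the pattern in `^…$` (in single-line mode).
Here there's no way to consume every character, so the call returns None, and `bool(None)` is False.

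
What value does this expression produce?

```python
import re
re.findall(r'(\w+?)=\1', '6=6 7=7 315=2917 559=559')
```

['6', '7', '559']

A backreference is literal: `\1` must see the identical characters the first group matched.
Matches: at [0:3] match '6=6', group 1 = '6'; at [4:7] match '7=7', group 1 = '7'; at [17:24] match '559=559', group 1 = '559'.
`findall` collects group 1 from each match (3 total).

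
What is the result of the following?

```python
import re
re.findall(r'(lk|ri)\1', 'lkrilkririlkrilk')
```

After group 1 captures some text, `\1` only succeeds where that same text appears again.
Matches: at [6:10] match 'riri', group 1 = 'ri'.
One capturing group, so `findall` returns just the captured substring from the one match — 1 in all.

['ri']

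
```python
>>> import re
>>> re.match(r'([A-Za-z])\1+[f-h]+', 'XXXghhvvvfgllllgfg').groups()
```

('X',)

`\1` has to match the exact text group 1 already captured.
`match` is anchored at position 0; if the pattern doesn't fit there, it returns None.
The match spans [0:6] → 'XXXghh'.
Captured: group 1 = 'X'.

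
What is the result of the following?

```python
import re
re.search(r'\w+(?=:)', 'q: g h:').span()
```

(0, 1)

The positive lookaround only admits positions where the adjacent text matches; those characters stay outside the span.
`re.search` tries every starting position until one works.
The match spans [0:1] → 'q'.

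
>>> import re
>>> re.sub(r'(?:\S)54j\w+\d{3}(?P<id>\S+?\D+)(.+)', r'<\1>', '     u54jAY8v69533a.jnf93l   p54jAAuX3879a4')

'     <a.jnf>'

Because the quantifier is non-greedy, it stops expanding at the earliest point where the rest of the pattern can succeed.
`\1` in the replacement pulls in group 1's text for each match.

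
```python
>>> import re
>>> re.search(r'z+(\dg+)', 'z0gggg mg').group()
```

The pattern matches one or more of a literal 'z'; then a digit, then one or more of a literal 'g' (captured).
`re.search` scans for the first position where the pattern succeeds.
The match spans [0:6] → 'z0gggg'.
Captured: group 1 = '0gggg'.

'z0gggg'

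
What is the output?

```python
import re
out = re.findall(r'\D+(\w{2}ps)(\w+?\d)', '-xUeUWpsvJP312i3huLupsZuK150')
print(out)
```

This matches one or more of a non-digit; then exactly 2 of a word character, then the literal 'ps' (captured); then one or more of a word character (lazy), then a digit (captured).
A `+?`/`*?`/`{m,n}?` starts at its minimum and grows only as far as needed for what follows to match.
Scanning left to right: at [0:12] match '-xUeUWpsvJP3', groups = ('UWps', 'vJP3'); at [16:26] match 'huLupsZuK1', groups = ('Lups', 'ZuK1').
Multiple groups make `findall` return tuples — one 2-tuple for each match.

[('UWps', 'vJP3'), ('Lups', 'ZuK1')]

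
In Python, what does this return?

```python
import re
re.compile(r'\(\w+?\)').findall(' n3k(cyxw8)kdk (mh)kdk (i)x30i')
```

Scanning left to right: at [4:11] → '(cyxw8)'; at [15:19] → '(mh)'; at [23:26] → '(i)'.
Since nothing is captured, `findall` lists the 3 matched substrings directly.

['(cyxw8)', '(mh)', '(i)']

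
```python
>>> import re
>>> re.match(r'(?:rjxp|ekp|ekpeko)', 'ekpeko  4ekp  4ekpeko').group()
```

'ekp'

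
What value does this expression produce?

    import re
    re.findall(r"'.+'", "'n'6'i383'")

["'n'6'i383'"]

Scanning left to right: at [0:10] → "'n'6'i383'".
`findall` yields the raw match text (1 of them) because the pattern has no groups.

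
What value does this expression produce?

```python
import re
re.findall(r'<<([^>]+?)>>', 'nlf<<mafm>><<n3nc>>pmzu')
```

['mafm', 'n3nc']

Walking the string: at [3:11] match '<<mafm>>', group 1 = 'mafm'; at [11:19] match '<<n3nc>>', group 1 = 'n3nc'.
With a single group, `findall` returns only what that group captured — 2 items.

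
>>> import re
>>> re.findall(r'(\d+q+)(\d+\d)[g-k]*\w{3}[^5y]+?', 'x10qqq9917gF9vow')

[('10qqq', '9917')]

The pattern matches one or more of a digit, then one or more of a literal 'q' (captured); then one or more of a digit, then a digit (captured); then zero or more of a character in [g-k], then exactly 3 of a word character, then one or more of any character except [5y] (lazy).
Scanning left to right: at [1:15] match '10qqq9917gF9vo', groups = ('10qqq', '9917').
2 groups means the one result is a tuple of 2 captured strings — 1 here.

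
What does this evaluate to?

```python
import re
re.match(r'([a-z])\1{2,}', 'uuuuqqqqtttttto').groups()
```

`\1` is not a pattern — it's the concrete string captured by group 1, re-applied verbatim.
With `match`, the pattern is implicitly anchored at the beginning.
The match spans [0:4] → 'uuuu'.
Captured: group 1 = 'u'.

('u',)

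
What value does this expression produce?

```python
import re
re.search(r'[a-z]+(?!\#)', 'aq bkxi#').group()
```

A negative assertion filters positions out without eating any characters.
`re.search` tries every starting position until one works.
The match spans [0:2] → 'aq'.

'aq'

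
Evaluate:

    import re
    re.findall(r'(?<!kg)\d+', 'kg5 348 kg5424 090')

['348', '424', '090']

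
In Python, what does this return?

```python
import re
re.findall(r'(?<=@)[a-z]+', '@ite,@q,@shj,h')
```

The positive lookaround only admits positions where the adjacent text matches; those characters stay outside the span.
Scanning left to right: at [1:4] → 'ite'; at [6:7] → 'q'; at [9:12] → 'shj'.
`findall` yields the raw match text (3 of them) because the pattern has no groups.

['ite', 'q', 'shj']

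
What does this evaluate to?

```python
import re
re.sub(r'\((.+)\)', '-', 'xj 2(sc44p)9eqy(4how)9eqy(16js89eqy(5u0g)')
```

'xj 2-'

Matches: at [4:41] → '(sc44p)9eqy(4how)9eqy(16js89eqy(5u0g)'.
Every occurrence is swapped for '-'.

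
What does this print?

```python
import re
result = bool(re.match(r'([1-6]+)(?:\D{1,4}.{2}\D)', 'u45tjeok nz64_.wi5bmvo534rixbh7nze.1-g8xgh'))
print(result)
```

False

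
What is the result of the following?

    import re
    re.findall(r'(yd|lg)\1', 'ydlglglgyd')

['lg']

`\1` has to match the exact text group 1 already captured.
Walking the string: at [2:6] match 'lglg', group 1 = 'lg'.
Because there's exactly one group, `findall` drops the full match and keeps group 1 from the one hit.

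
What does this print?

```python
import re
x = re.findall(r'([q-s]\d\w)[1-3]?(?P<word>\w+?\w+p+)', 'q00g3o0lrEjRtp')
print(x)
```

[('q00', 'g3o0lrEjRtp')]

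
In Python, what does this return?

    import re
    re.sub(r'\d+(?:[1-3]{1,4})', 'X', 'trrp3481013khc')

'trrpXkhc'

Every occurrence is swapped for 'X'.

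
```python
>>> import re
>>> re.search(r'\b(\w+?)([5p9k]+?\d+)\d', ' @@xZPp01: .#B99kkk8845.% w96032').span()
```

Pattern: a word boundary (`\b`, zero-width); then one or more of a word character (lazy) (captured); then one or more of one of [5p9k] (lazy), then one or more of a digit (captured); then a digit.
The match spans [3:9] → 'xZPp01'.

(3, 9)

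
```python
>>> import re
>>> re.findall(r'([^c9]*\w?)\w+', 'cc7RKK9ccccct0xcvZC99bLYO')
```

This matches zero or more of any character except [c9], then optionally a word character (captured); then one or more of a word character.
Matches: at [0:25] match 'cc7RKK9ccccct0xcvZC99bLYO', group 1 = 'c'.
With a single group, `findall` returns only what that group captured — 1 item.

['c']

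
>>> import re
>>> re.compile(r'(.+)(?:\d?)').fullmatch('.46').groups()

('.46',)

The pattern matches one or more of any character (captured); then optionally a digit (non-capturing group).
`re.fullmatch` is like wrapping the pattern in `^…$` (in single-line mode).
The match spans [0:3] → '.46'.
Captured: group 1 = '.46'.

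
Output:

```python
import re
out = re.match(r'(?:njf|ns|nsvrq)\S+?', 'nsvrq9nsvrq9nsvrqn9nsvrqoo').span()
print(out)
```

(0, 3)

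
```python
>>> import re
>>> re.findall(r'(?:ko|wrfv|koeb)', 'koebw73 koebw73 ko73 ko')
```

`|` is ordered: at each position the engine commits to the first alternative that works.
Scanning left to right: at [0:2] → 'ko'; at [8:10] → 'ko'; at [16:18] → 'ko'; at [21:23] → 'ko'.
No capturing groups, so `findall` returns the 4 full match strings.

['ko', 'ko', 'ko', 'ko']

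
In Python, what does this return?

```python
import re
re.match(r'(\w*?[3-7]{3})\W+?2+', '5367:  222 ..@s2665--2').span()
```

(0, 10)

This matches zero or more of a word character (lazy), then exactly 3 of a character in [3-7] (captured); then one or more of a non-word character (lazy), then one or more of the literal '2'.
`match` is anchored at position 0; if the pattern doesn't fit there, it returns None.
The match spans [0:10] → '5367:  222'.
Captured: group 1 = '5367'.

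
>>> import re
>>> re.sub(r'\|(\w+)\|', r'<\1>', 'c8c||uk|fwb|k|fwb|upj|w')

The replacement refers to a captured group, so each match is rewritten using its own captured text.

'c8c|<uk>fwb<k>fwb<upj>w'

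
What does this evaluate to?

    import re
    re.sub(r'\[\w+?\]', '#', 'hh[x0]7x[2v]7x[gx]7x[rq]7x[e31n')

'hh#7x#7x#7x#7x[e31n'

Matches: at [2:6] → '[x0]'; at [8:12] → '[2v]'; at [14:18] → '[gx]'; at [20:24] → '[rq]'.
Every occurrence is swapped for '#'.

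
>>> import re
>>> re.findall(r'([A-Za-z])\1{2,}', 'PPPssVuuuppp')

['P', 'u', 'p']

After group 1 captures some text, `\1` only succeeds where that same text appears again.
Because there's exactly one group, `findall` drops the full match and keeps group 1 from each hit.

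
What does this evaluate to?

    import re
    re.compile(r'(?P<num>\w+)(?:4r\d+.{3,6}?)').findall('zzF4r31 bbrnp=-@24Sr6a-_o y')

The pattern matches one or more of a word character (captured as 'num'); then the literal '4r', then one or more of a digit, then 3 to 6 of any character (lazy) (non-capturing group).
Walking the string: at [0:10] match 'zzF4r31 bb', group 1 = 'zzF'.
With a single group, `findall` returns only what that group captured — 1 item.

['zzF']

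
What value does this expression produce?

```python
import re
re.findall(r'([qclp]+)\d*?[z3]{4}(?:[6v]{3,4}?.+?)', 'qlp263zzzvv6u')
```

Pattern: one or more of one of [qclp] (captured); then zero or more of a digit (lazy), then exactly 4 of one of [z3]; then 3 to 4 of one of [6v] (lazy), then one or more of any character (lazy) (non-capturing group).
`findall` collects group 1 from the one match (1 total).

['qlp']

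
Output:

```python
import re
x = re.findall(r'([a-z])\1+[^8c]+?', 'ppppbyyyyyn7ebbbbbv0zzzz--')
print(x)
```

['p', 'y', 'b', 'z']

`\1` has to match the exact text group 1 already captured.
One capturing group, so `findall` returns just the captured substring from each match — 4 in all.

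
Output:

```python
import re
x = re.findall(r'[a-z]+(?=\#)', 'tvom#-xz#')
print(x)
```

['tvom', 'xz']

Because the assertion is zero-width, the text it checks is not consumed and won't appear in the result.
Walking the string: at [0:4] → 'tvom'; at [6:8] → 'xz'.
No capturing groups, so `findall` returns the 2 full match strings.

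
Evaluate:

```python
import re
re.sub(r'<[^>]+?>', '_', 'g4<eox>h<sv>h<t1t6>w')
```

Matches: at [2:7] → '<eox>'; at [8:12] → '<sv>'; at [13:19] → '<t1t6>'.
`sub` substitutes '_' at each match site.

'g4_h_h_w'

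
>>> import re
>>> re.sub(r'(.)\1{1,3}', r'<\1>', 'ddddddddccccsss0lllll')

'<d><d><c><s>0<l>l'

A backreference is literal: `\1` must see the identical characters the first group matched.
Each match is replaced using the text its own group 1 captured.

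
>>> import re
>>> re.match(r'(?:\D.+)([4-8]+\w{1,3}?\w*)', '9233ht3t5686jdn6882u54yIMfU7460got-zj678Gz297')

None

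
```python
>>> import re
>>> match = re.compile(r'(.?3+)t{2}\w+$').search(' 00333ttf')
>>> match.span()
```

(2, 9)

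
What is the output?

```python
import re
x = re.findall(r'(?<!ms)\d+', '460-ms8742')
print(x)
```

A negative assertion filters positions out without eating any characters.
Walking the string: at [0:3] → '460'; at [7:10] → '742'.
Since nothing is captured, `findall` lists the 2 matched substrings directly.

['460', '742']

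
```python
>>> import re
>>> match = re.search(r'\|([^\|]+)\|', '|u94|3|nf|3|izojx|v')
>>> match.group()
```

The match spans [0:5] → '|u94|'.

'|u94|'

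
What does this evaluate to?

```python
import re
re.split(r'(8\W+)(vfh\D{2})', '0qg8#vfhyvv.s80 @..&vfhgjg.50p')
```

['0qg', '8#', 'vfhyv', 'v.s80 @..&vfhgjg.50p']

The pattern matches the literal '8', then one or more of a non-word character (captured); then the literal 'vfh', then exactly 2 of a non-digit (captured).
Matches to split on: at [3:10] → '8#vfhyv'.
The group in the pattern means `split` returns the separators' captures alongside the pieces.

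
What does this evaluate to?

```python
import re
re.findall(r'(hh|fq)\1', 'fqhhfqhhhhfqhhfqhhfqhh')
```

`\1` has to match the exact text group 1 already captured.
Scanning left to right: at [6:10] match 'hhhh', group 1 = 'hh'.
With a single group, `findall` returns only what that group captured — 1 item.

['hh']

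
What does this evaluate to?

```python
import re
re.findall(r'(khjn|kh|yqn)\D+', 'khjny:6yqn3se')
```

['khjn']

Branches in `(...|...)` are attempted left-to-right; the first branch that allows the whole pattern to succeed is taken.
Matches: at [0:6] match 'khjny:', group 1 = 'khjn'.
One capturing group, so `findall` returns just the captured substring from the one match — 1 in all.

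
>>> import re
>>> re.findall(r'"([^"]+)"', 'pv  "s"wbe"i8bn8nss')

Walking the string: at [4:7] match '"s"', group 1 = 's'.
`findall` collects group 1 from the one match (1 total).

['s']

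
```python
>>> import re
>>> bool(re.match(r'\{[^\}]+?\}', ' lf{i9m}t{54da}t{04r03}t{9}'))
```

False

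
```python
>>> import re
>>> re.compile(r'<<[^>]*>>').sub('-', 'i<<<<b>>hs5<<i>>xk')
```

'i-hs5-xk'

Matches: at [1:8] → '<<<<b>>'; at [11:16] → '<<i>>'.
Each match is replaced by '-'.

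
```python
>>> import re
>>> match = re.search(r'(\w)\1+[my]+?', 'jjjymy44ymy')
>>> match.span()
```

(0, 4)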